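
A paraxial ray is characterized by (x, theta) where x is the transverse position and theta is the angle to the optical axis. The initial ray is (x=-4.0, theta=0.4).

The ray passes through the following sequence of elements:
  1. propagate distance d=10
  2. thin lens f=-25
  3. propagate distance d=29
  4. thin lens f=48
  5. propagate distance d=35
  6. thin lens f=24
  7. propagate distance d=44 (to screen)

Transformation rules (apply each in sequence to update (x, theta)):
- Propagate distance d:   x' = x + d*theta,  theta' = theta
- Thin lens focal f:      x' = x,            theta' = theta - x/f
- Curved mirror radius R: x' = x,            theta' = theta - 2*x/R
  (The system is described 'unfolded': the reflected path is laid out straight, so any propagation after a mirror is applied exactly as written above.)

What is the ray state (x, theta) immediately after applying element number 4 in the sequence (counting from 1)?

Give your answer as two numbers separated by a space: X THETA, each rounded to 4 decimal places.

Initial: x=-4.0000 theta=0.4000
After 1 (propagate distance d=10): x=0.0000 theta=0.4000
After 2 (thin lens f=-25): x=0.0000 theta=0.4000
After 3 (propagate distance d=29): x=11.6000 theta=0.4000
After 4 (thin lens f=48): x=11.6000 theta=19/120 (≈0.1583)
Rounded to 4 decimal places: x = 11.6000, theta = 0.1583

Answer: 11.6000 0.1583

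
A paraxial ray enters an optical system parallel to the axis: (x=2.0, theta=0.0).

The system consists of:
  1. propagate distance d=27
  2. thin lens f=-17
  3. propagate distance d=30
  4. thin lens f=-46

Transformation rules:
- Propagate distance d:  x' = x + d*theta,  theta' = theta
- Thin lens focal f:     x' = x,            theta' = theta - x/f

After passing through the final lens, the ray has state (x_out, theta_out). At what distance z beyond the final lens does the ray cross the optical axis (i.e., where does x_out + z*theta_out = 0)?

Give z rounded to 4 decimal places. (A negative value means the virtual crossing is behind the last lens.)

Answer: -23.2473

Derivation:
Initial: x=2.0000 theta=0.0000
After 1 (propagate distance d=27): x=2.0000 theta=0.0000
After 2 (thin lens f=-17): x=2.0000 theta=2/17 (≈0.1176)
After 3 (propagate distance d=30): x=94/17 (≈5.5294) theta=2/17 (≈0.1176)
After 4 (thin lens f=-46): x=94/17 (≈5.5294) theta=93/391 (≈0.2379)
z_focus = -x_out/theta_out = -(94/17)/(93/391) = -2162/93 ≈ -23.2473
Rounded to 4 decimal places: z = -23.2473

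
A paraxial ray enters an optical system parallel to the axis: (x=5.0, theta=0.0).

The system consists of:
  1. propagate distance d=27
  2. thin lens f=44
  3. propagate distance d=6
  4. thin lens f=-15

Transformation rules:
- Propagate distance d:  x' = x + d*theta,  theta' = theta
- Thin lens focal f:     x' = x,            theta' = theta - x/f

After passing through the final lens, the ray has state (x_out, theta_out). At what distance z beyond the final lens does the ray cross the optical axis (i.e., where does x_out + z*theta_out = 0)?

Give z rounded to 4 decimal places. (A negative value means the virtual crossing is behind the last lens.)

Initial: x=5.0000 theta=0.0000
After 1 (propagate distance d=27): x=5.0000 theta=0.0000
After 2 (thin lens f=44): x=5.0000 theta=-5/44 (≈-0.1136)
After 3 (propagate distance d=6): x=95/22 (≈4.3182) theta=-5/44 (≈-0.1136)
After 4 (thin lens f=-15): x=95/22 (≈4.3182) theta=23/132 (≈0.1742)
z_focus = -x_out/theta_out = -(95/22)/(23/132) = -570/23 ≈ -24.7826
Rounded to 4 decimal places: z = -24.7826

Answer: -24.7826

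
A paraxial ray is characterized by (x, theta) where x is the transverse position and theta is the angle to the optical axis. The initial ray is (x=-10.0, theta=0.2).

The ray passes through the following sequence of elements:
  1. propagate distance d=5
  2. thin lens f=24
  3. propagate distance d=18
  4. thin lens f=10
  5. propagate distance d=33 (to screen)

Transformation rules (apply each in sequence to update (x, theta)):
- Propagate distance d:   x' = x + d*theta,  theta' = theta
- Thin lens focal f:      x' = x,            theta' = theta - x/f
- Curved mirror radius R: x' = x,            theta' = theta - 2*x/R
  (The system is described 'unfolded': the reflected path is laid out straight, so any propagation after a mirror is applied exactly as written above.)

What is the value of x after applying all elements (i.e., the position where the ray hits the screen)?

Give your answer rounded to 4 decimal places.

Answer: 15.8700

Derivation:
Initial: x=-10.0000 theta=0.2000
After 1 (propagate distance d=5): x=-9.0000 theta=0.2000
After 2 (thin lens f=24): x=-9.0000 theta=0.5750
After 3 (propagate distance d=18): x=1.3500 theta=0.5750
After 4 (thin lens f=10): x=1.3500 theta=0.4400
After 5 (propagate distance d=33 (to screen)): x=15.8700 theta=0.4400
Rounded to 4 decimal places: x = 15.8700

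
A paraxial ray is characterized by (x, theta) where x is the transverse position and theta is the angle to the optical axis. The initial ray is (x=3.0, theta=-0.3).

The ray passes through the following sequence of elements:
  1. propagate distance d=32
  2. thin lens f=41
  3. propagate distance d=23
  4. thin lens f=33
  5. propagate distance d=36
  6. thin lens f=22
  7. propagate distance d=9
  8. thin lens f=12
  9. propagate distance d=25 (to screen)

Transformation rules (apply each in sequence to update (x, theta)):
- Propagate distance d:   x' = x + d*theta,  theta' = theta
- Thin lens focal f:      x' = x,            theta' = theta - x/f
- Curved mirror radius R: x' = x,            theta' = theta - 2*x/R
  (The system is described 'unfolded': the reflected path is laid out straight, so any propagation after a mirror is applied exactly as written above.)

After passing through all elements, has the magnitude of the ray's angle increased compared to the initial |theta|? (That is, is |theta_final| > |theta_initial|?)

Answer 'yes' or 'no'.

Answer: yes

Derivation:
Initial: x=3.0000 theta=-0.3000
After 1 (propagate distance d=32): x=-6.6000 theta=-0.3000
After 2 (thin lens f=41): x=-6.6000 theta=-57/410 (≈-0.1390)
After 3 (propagate distance d=23): x=-4017/410 (≈-9.7976) theta=-57/410 (≈-0.1390)
After 4 (thin lens f=33): x=-4017/410 (≈-9.7976) theta=356/2255 (≈0.1579)
After 5 (propagate distance d=36): x=-3711/902 (≈-4.1142) theta=356/2255 (≈0.1579)
After 6 (thin lens f=22): x=-3711/902 (≈-4.1142) theta=34219/99220 (≈0.3449)
After 7 (propagate distance d=9): x=-100239/99220 (≈-1.0103) theta=34219/99220 (≈0.3449)
After 8 (thin lens f=12): x=-100239/99220 (≈-1.0103) theta=170289/396880 (≈0.4291)
After 9 (propagate distance d=25 (to screen)): x=3856269/396880 (≈9.7165) theta=170289/396880 (≈0.4291)
|theta_initial|=0.3000 |theta_final|=170289/396880 (≈0.4291) -> increased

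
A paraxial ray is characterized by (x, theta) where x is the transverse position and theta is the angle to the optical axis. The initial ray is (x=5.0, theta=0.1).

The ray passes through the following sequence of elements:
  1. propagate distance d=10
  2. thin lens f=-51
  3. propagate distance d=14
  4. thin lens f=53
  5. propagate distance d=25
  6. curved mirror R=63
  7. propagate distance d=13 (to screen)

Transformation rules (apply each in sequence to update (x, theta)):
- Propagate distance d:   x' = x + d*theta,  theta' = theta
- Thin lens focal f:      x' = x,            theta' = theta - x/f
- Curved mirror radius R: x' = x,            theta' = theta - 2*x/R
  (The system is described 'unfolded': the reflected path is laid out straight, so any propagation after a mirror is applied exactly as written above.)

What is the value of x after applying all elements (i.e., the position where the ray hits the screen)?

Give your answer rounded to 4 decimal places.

Answer: 6.6130

Derivation:
Initial: x=5.0000 theta=0.1000
After 1 (propagate distance d=10): x=6.0000 theta=0.1000
After 2 (thin lens f=-51): x=6.0000 theta=37/170 (≈0.2176)
After 3 (propagate distance d=14): x=769/85 (≈9.0471) theta=37/170 (≈0.2176)
After 4 (thin lens f=53): x=769/85 (≈9.0471) theta=423/9010 (≈0.0469)
After 5 (propagate distance d=25): x=5417/530 (≈10.2208) theta=423/9010 (≈0.0469)
After 6 (curved mirror R=63): x=5417/530 (≈10.2208) theta=-157529/567630 (≈-0.2775)
After 7 (propagate distance d=13 (to screen)): x=375373/56763 (≈6.6130) theta=-157529/567630 (≈-0.2775)
Rounded to 4 decimal places: x = 6.6130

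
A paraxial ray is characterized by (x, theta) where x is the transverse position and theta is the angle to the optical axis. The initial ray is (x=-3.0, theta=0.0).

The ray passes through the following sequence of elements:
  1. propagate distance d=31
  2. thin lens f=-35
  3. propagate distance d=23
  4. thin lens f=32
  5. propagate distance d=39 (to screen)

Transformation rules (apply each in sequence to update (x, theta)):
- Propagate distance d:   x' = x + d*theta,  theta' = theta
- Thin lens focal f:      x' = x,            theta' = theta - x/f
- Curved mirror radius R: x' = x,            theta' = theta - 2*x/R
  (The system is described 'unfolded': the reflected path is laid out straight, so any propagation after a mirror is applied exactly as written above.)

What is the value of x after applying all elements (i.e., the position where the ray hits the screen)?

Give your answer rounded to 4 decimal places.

Initial: x=-3.0000 theta=0.0000
After 1 (propagate distance d=31): x=-3.0000 theta=0.0000
After 2 (thin lens f=-35): x=-3.0000 theta=-3/35 (≈-0.0857)
After 3 (propagate distance d=23): x=-174/35 (≈-4.9714) theta=-3/35 (≈-0.0857)
After 4 (thin lens f=32): x=-174/35 (≈-4.9714) theta=39/560 (≈0.0696)
After 5 (propagate distance d=39 (to screen)): x=-1263/560 (≈-2.2554) theta=39/560 (≈0.0696)
Rounded to 4 decimal places: x = -2.2554

Answer: -2.2554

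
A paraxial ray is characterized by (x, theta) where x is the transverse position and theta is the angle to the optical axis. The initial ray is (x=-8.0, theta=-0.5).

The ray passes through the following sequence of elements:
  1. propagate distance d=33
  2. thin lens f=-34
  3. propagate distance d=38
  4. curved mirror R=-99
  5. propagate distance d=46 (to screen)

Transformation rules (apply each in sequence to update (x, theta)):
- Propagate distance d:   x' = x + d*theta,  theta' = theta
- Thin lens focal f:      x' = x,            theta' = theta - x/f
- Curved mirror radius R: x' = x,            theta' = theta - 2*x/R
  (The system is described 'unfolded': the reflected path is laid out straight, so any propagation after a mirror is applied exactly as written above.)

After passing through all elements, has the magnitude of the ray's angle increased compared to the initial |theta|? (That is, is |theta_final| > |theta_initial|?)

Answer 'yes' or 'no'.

Answer: yes

Derivation:
Initial: x=-8.0000 theta=-0.5000
After 1 (propagate distance d=33): x=-24.5000 theta=-0.5000
After 2 (thin lens f=-34): x=-24.5000 theta=-83/68 (≈-1.2206)
After 3 (propagate distance d=38): x=-1205/17 (≈-70.8824) theta=-83/68 (≈-1.2206)
After 4 (curved mirror R=-99): x=-1205/17 (≈-70.8824) theta=-17857/6732 (≈-2.6526)
After 5 (propagate distance d=46 (to screen)): x=-649301/3366 (≈-192.8999) theta=-17857/6732 (≈-2.6526)
|theta_initial|=0.5000 |theta_final|=17857/6732 (≈2.6526) -> increased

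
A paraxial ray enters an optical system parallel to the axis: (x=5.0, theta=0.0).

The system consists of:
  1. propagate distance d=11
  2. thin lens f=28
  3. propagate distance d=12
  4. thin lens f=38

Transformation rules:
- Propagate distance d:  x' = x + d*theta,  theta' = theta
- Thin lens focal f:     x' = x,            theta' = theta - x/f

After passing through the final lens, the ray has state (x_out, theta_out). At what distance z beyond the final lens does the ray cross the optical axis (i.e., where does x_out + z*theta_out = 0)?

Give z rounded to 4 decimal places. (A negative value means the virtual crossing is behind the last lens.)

Answer: 11.2593

Derivation:
Initial: x=5.0000 theta=0.0000
After 1 (propagate distance d=11): x=5.0000 theta=0.0000
After 2 (thin lens f=28): x=5.0000 theta=-5/28 (≈-0.1786)
After 3 (propagate distance d=12): x=20/7 (≈2.8571) theta=-5/28 (≈-0.1786)
After 4 (thin lens f=38): x=20/7 (≈2.8571) theta=-135/532 (≈-0.2538)
z_focus = -x_out/theta_out = -(20/7)/(-135/532) = 304/27 ≈ 11.2593
Rounded to 4 decimal places: z = 11.2593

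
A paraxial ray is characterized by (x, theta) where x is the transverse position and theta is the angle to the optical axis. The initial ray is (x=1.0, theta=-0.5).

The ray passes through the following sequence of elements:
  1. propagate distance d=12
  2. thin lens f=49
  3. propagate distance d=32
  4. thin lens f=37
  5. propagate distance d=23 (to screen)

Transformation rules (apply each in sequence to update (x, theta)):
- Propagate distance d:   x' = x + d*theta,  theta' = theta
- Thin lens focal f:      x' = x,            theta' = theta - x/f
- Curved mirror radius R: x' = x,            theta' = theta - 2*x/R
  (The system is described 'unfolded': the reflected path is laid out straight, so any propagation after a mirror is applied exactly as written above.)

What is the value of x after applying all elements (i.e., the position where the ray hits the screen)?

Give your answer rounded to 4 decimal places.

Answer: -15.8635

Derivation:
Initial: x=1.0000 theta=-0.5000
After 1 (propagate distance d=12): x=-5.0000 theta=-0.5000
After 2 (thin lens f=49): x=-5.0000 theta=-39/98 (≈-0.3980)
After 3 (propagate distance d=32): x=-869/49 (≈-17.7347) theta=-39/98 (≈-0.3980)
After 4 (thin lens f=37): x=-869/49 (≈-17.7347) theta=295/3626 (≈0.0814)
After 5 (propagate distance d=23 (to screen)): x=-57521/3626 (≈-15.8635) theta=295/3626 (≈0.0814)
Rounded to 4 decimal places: x = -15.8635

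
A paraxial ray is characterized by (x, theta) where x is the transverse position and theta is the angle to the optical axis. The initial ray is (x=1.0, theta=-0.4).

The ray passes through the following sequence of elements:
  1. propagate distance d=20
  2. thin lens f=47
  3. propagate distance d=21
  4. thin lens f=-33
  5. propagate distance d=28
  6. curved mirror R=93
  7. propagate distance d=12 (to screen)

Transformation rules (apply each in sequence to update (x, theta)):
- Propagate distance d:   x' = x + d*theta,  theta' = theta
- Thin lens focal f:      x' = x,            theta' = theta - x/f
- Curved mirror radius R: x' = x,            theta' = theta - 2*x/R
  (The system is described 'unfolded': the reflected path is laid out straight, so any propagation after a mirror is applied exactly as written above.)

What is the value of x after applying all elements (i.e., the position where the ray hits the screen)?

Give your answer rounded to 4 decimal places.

Initial: x=1.0000 theta=-0.4000
After 1 (propagate distance d=20): x=-7.0000 theta=-0.4000
After 2 (thin lens f=47): x=-7.0000 theta=-59/235 (≈-0.2511)
After 3 (propagate distance d=21): x=-2884/235 (≈-12.2723) theta=-59/235 (≈-0.2511)
After 4 (thin lens f=-33): x=-2884/235 (≈-12.2723) theta=-4831/7755 (≈-0.6230)
After 5 (propagate distance d=28): x=-46088/1551 (≈-29.7150) theta=-4831/7755 (≈-0.6230)
After 6 (curved mirror R=93): x=-46088/1551 (≈-29.7150) theta=11597/721215 (≈0.0161)
After 7 (propagate distance d=12 (to screen)): x=-7097252/240405 (≈-29.5221) theta=11597/721215 (≈0.0161)
Rounded to 4 decimal places: x = -29.5221

Answer: -29.5221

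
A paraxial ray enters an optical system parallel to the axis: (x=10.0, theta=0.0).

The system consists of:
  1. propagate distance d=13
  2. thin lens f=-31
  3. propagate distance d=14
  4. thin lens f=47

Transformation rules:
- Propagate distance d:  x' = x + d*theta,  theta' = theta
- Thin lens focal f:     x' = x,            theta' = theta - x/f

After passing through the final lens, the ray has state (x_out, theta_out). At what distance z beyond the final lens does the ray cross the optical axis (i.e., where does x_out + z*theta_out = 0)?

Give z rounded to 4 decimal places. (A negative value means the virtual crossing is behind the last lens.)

Initial: x=10.0000 theta=0.0000
After 1 (propagate distance d=13): x=10.0000 theta=0.0000
After 2 (thin lens f=-31): x=10.0000 theta=10/31 (≈0.3226)
After 3 (propagate distance d=14): x=450/31 (≈14.5161) theta=10/31 (≈0.3226)
After 4 (thin lens f=47): x=450/31 (≈14.5161) theta=20/1457 (≈0.0137)
z_focus = -x_out/theta_out = -(450/31)/(20/1457) = -1057.5000
Rounded to 4 decimal places: z = -1057.5000

Answer: -1057.5000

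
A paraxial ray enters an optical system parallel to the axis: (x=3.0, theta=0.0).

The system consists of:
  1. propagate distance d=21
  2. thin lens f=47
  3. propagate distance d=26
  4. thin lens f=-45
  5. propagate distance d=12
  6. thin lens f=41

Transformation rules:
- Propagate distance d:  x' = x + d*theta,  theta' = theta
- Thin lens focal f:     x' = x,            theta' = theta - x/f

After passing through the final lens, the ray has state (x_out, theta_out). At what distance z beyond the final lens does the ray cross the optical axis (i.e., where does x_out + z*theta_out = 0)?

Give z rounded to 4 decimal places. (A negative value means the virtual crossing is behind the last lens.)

Answer: 16.4150

Derivation:
Initial: x=3.0000 theta=0.0000
After 1 (propagate distance d=21): x=3.0000 theta=0.0000
After 2 (thin lens f=47): x=3.0000 theta=-3/47 (≈-0.0638)
After 3 (propagate distance d=26): x=63/47 (≈1.3404) theta=-3/47 (≈-0.0638)
After 4 (thin lens f=-45): x=63/47 (≈1.3404) theta=-8/235 (≈-0.0340)
After 5 (propagate distance d=12): x=219/235 (≈0.9319) theta=-8/235 (≈-0.0340)
After 6 (thin lens f=41): x=219/235 (≈0.9319) theta=-547/9635 (≈-0.0568)
z_focus = -x_out/theta_out = -(219/235)/(-547/9635) = 8979/547 ≈ 16.4150
Rounded to 4 decimal places: z = 16.4150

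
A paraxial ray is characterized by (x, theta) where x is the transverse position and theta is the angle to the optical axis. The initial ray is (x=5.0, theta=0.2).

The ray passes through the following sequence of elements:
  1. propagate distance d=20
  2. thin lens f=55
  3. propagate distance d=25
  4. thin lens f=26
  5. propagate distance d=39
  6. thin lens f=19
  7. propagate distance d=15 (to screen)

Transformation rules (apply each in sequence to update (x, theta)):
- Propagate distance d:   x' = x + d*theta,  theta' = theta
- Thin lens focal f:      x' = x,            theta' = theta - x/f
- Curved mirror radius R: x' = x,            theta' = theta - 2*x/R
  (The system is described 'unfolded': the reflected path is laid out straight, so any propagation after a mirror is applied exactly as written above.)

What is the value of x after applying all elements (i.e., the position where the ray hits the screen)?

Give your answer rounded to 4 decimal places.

Answer: -5.9158

Derivation:
Initial: x=5.0000 theta=0.2000
After 1 (propagate distance d=20): x=9.0000 theta=0.2000
After 2 (thin lens f=55): x=9.0000 theta=2/55 (≈0.0364)
After 3 (propagate distance d=25): x=109/11 (≈9.9091) theta=2/55 (≈0.0364)
After 4 (thin lens f=26): x=109/11 (≈9.9091) theta=-493/1430 (≈-0.3448)
After 5 (propagate distance d=39): x=-389/110 (≈-3.5364) theta=-493/1430 (≈-0.3448)
After 6 (thin lens f=19): x=-389/110 (≈-3.5364) theta=-431/2717 (≈-0.1586)
After 7 (propagate distance d=15 (to screen)): x=-160733/27170 (≈-5.9158) theta=-431/2717 (≈-0.1586)
Rounded to 4 decimal places: x = -5.9158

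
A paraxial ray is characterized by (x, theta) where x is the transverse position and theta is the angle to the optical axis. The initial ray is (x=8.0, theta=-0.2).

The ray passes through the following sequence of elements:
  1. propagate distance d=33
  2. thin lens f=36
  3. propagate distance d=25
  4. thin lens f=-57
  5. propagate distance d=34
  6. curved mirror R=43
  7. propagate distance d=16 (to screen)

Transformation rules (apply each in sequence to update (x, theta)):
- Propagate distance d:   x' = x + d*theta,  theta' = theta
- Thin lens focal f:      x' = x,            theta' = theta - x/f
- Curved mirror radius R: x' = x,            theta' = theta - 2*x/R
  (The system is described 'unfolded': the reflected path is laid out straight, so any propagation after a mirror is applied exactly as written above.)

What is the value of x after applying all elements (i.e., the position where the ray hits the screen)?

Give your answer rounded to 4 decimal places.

Answer: -9.0507

Derivation:
Initial: x=8.0000 theta=-0.2000
After 1 (propagate distance d=33): x=1.4000 theta=-0.2000
After 2 (thin lens f=36): x=1.4000 theta=-43/180 (≈-0.2389)
After 3 (propagate distance d=25): x=-823/180 (≈-4.5722) theta=-43/180 (≈-0.2389)
After 4 (thin lens f=-57): x=-823/180 (≈-4.5722) theta=-1637/5130 (≈-0.3191)
After 5 (propagate distance d=34): x=-158227/10260 (≈-15.4217) theta=-1637/5130 (≈-0.3191)
After 6 (curved mirror R=43): x=-158227/10260 (≈-15.4217) theta=43918/110295 (≈0.3982)
After 7 (propagate distance d=16 (to screen)): x=-1331003/147060 (≈-9.0507) theta=43918/110295 (≈0.3982)
Rounded to 4 decimal places: x = -9.0507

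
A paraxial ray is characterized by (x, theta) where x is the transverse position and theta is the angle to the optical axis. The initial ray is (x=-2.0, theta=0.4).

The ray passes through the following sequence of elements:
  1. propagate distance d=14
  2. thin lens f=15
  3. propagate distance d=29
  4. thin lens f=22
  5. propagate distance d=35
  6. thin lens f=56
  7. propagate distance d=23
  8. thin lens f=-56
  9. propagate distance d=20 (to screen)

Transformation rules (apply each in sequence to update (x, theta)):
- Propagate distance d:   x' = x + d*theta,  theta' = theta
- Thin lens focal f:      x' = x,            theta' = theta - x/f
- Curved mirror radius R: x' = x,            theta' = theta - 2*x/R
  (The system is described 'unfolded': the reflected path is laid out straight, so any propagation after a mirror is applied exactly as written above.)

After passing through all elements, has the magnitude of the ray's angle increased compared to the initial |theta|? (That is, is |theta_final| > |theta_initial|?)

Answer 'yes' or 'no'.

Answer: no

Derivation:
Initial: x=-2.0000 theta=0.4000
After 1 (propagate distance d=14): x=3.6000 theta=0.4000
After 2 (thin lens f=15): x=3.6000 theta=0.1600
After 3 (propagate distance d=29): x=8.2400 theta=0.1600
After 4 (thin lens f=22): x=8.2400 theta=-59/275 (≈-0.2145)
After 5 (propagate distance d=35): x=201/275 (≈0.7309) theta=-59/275 (≈-0.2145)
After 6 (thin lens f=56): x=201/275 (≈0.7309) theta=-701/3080 (≈-0.2276)
After 7 (propagate distance d=23): x=-69359/15400 (≈-4.5038) theta=-701/3080 (≈-0.2276)
After 8 (thin lens f=-56): x=-69359/15400 (≈-4.5038) theta=-24149/78400 (≈-0.3080)
After 9 (propagate distance d=20 (to screen)): x=-2299221/215600 (≈-10.6643) theta=-24149/78400 (≈-0.3080)
|theta_initial|=0.4000 |theta_final|=24149/78400 (≈0.3080) -> not increased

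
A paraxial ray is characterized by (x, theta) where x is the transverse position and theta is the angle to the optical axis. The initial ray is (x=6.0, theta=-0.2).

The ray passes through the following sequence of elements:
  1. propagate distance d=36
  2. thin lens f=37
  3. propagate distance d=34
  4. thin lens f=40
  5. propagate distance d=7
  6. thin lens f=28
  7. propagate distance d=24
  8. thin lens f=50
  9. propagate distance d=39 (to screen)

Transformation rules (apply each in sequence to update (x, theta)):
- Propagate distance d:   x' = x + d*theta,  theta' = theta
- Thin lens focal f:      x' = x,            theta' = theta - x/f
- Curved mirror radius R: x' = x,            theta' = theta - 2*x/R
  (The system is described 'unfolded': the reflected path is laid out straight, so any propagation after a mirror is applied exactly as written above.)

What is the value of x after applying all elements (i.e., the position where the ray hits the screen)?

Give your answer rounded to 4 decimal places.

Answer: 9.5592

Derivation:
Initial: x=6.0000 theta=-0.2000
After 1 (propagate distance d=36): x=-1.2000 theta=-0.2000
After 2 (thin lens f=37): x=-1.2000 theta=-31/185 (≈-0.1676)
After 3 (propagate distance d=34): x=-1276/185 (≈-6.8973) theta=-31/185 (≈-0.1676)
After 4 (thin lens f=40): x=-1276/185 (≈-6.8973) theta=9/1850 (≈0.0049)
After 5 (propagate distance d=7): x=-12697/1850 (≈-6.8632) theta=9/1850 (≈0.0049)
After 6 (thin lens f=28): x=-12697/1850 (≈-6.8632) theta=12949/51800 (≈0.2500)
After 7 (propagate distance d=24): x=-2237/2590 (≈-0.8637) theta=12949/51800 (≈0.2500)
After 8 (thin lens f=50): x=-2237/2590 (≈-0.8637) theta=69219/259000 (≈0.2673)
After 9 (propagate distance d=39 (to screen)): x=2475841/259000 (≈9.5592) theta=69219/259000 (≈0.2673)
Rounded to 4 decimal places: x = 9.5592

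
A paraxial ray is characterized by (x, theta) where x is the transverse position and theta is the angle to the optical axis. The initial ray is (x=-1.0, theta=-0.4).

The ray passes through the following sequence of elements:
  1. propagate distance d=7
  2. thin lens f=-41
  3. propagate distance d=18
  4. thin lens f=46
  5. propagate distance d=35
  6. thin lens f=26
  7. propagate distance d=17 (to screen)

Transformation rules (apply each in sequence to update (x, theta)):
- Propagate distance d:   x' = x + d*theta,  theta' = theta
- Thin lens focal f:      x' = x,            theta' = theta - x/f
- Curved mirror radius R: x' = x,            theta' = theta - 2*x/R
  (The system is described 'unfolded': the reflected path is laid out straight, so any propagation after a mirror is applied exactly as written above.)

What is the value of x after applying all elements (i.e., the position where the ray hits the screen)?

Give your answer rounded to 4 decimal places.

Answer: -10.7115

Derivation:
Initial: x=-1.0000 theta=-0.4000
After 1 (propagate distance d=7): x=-3.8000 theta=-0.4000
After 2 (thin lens f=-41): x=-3.8000 theta=-101/205 (≈-0.4927)
After 3 (propagate distance d=18): x=-2597/205 (≈-12.6683) theta=-101/205 (≈-0.4927)
After 4 (thin lens f=46): x=-2597/205 (≈-12.6683) theta=-2049/9430 (≈-0.2173)
After 5 (propagate distance d=35): x=-191177/9430 (≈-20.2733) theta=-2049/9430 (≈-0.2173)
After 6 (thin lens f=26): x=-191177/9430 (≈-20.2733) theta=137903/245180 (≈0.5625)
After 7 (propagate distance d=17 (to screen)): x=-2626251/245180 (≈-10.7115) theta=137903/245180 (≈0.5625)
Rounded to 4 decimal places: x = -10.7115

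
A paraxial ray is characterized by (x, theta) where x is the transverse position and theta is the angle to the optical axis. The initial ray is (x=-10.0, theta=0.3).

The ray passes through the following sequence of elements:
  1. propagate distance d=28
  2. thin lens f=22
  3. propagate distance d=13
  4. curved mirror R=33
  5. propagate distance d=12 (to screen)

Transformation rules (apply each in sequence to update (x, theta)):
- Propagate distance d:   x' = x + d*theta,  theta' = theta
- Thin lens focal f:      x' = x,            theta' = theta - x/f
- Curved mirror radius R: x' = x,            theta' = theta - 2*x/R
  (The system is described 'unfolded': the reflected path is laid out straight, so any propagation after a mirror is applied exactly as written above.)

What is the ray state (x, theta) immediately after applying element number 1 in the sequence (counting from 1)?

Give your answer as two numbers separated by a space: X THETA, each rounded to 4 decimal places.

Answer: -1.6000 0.3000

Derivation:
Initial: x=-10.0000 theta=0.3000
After 1 (propagate distance d=28): x=-1.6000 theta=0.3000
Rounded to 4 decimal places: x = -1.6000, theta = 0.3000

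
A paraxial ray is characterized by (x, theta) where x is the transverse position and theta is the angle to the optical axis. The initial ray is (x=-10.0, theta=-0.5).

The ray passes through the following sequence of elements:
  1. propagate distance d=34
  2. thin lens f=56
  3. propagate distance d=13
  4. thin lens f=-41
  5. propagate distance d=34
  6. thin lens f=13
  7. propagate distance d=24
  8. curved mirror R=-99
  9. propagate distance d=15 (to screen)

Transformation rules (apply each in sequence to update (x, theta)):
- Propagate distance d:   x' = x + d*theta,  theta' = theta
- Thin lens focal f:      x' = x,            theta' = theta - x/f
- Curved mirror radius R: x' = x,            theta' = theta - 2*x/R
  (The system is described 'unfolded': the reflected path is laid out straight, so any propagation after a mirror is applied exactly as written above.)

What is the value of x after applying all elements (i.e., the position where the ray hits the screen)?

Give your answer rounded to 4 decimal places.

Initial: x=-10.0000 theta=-0.5000
After 1 (propagate distance d=34): x=-27.0000 theta=-0.5000
After 2 (thin lens f=56): x=-27.0000 theta=-1/56 (≈-0.0179)
After 3 (propagate distance d=13): x=-1525/56 (≈-27.2321) theta=-1/56 (≈-0.0179)
After 4 (thin lens f=-41): x=-1525/56 (≈-27.2321) theta=-783/1148 (≈-0.6821)
After 5 (propagate distance d=34): x=-115769/2296 (≈-50.4220) theta=-783/1148 (≈-0.6821)
After 6 (thin lens f=13): x=-115769/2296 (≈-50.4220) theta=95411/29848 (≈3.1966)
After 7 (propagate distance d=24): x=784867/29848 (≈26.2955) theta=95411/29848 (≈3.1966)
After 8 (curved mirror R=-99): x=784867/29848 (≈26.2955) theta=11015423/2954952 (≈3.7278)
After 9 (propagate distance d=15 (to screen)): x=40488863/492492 (≈82.2122) theta=11015423/2954952 (≈3.7278)
Rounded to 4 decimal places: x = 82.2122

Answer: 82.2122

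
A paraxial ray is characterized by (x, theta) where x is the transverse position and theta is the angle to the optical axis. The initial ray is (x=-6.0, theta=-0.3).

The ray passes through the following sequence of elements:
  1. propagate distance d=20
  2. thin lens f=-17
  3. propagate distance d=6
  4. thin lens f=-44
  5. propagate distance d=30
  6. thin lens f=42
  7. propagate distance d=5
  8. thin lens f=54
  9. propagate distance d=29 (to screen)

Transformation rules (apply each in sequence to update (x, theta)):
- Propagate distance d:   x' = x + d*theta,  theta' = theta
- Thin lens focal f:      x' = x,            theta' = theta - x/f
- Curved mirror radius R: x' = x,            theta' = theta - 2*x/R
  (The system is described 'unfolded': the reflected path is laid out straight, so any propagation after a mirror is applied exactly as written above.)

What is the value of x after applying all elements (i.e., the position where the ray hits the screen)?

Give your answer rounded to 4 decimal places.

Initial: x=-6.0000 theta=-0.3000
After 1 (propagate distance d=20): x=-12.0000 theta=-0.3000
After 2 (thin lens f=-17): x=-12.0000 theta=-171/170 (≈-1.0059)
After 3 (propagate distance d=6): x=-1533/85 (≈-18.0353) theta=-171/170 (≈-1.0059)
After 4 (thin lens f=-44): x=-1533/85 (≈-18.0353) theta=-1059/748 (≈-1.4158)
After 5 (propagate distance d=30): x=-113151/1870 (≈-60.5086) theta=-1059/748 (≈-1.4158)
After 6 (thin lens f=42): x=-113151/1870 (≈-60.5086) theta=163/6545 (≈0.0249)
After 7 (propagate distance d=5): x=-71857/1190 (≈-60.3840) theta=163/6545 (≈0.0249)
After 8 (thin lens f=54): x=-71857/1190 (≈-60.3840) theta=115433/100980 (≈1.1431)
After 9 (propagate distance d=29 (to screen)): x=-19250159/706860 (≈-27.2333) theta=115433/100980 (≈1.1431)
Rounded to 4 decimal places: x = -27.2333

Answer: -27.2333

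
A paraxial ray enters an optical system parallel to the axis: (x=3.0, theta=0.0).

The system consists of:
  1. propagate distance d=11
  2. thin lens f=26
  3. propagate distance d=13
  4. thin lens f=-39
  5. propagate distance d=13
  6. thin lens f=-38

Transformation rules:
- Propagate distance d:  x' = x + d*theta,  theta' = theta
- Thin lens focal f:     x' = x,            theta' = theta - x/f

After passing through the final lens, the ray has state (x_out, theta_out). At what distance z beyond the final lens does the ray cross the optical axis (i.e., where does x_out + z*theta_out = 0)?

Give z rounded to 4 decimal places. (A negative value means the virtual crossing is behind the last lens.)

Answer: 7.8413

Derivation:
Initial: x=3.0000 theta=0.0000
After 1 (propagate distance d=11): x=3.0000 theta=0.0000
After 2 (thin lens f=26): x=3.0000 theta=-3/26 (≈-0.1154)
After 3 (propagate distance d=13): x=1.5000 theta=-3/26 (≈-0.1154)
After 4 (thin lens f=-39): x=1.5000 theta=-1/13 (≈-0.0769)
After 5 (propagate distance d=13): x=0.5000 theta=-1/13 (≈-0.0769)
After 6 (thin lens f=-38): x=0.5000 theta=-63/988 (≈-0.0638)
z_focus = -x_out/theta_out = -(0.5000)/(-63/988) = 494/63 ≈ 7.8413
Rounded to 4 decimal places: z = 7.8413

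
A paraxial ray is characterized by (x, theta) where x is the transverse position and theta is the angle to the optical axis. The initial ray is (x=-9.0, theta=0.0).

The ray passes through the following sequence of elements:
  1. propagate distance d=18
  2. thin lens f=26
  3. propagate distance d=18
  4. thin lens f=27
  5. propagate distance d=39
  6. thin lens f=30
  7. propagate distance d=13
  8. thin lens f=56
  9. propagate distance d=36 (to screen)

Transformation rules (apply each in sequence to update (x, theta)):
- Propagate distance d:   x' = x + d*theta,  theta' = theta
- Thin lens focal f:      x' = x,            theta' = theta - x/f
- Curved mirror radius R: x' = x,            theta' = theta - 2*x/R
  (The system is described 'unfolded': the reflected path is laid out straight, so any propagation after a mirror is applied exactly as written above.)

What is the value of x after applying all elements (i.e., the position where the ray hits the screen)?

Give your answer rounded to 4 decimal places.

Initial: x=-9.0000 theta=0.0000
After 1 (propagate distance d=18): x=-9.0000 theta=0.0000
After 2 (thin lens f=26): x=-9.0000 theta=9/26 (≈0.3462)
After 3 (propagate distance d=18): x=-36/13 (≈-2.7692) theta=9/26 (≈0.3462)
After 4 (thin lens f=27): x=-36/13 (≈-2.7692) theta=35/78 (≈0.4487)
After 5 (propagate distance d=39): x=383/26 (≈14.7308) theta=35/78 (≈0.4487)
After 6 (thin lens f=30): x=383/26 (≈14.7308) theta=-11/260 (≈-0.0423)
After 7 (propagate distance d=13): x=3687/260 (≈14.1808) theta=-11/260 (≈-0.0423)
After 8 (thin lens f=56): x=3687/260 (≈14.1808) theta=-331/1120 (≈-0.2955)
After 9 (propagate distance d=36 (to screen)): x=12891/3640 (≈3.5415) theta=-331/1120 (≈-0.2955)
Rounded to 4 decimal places: x = 3.5415

Answer: 3.5415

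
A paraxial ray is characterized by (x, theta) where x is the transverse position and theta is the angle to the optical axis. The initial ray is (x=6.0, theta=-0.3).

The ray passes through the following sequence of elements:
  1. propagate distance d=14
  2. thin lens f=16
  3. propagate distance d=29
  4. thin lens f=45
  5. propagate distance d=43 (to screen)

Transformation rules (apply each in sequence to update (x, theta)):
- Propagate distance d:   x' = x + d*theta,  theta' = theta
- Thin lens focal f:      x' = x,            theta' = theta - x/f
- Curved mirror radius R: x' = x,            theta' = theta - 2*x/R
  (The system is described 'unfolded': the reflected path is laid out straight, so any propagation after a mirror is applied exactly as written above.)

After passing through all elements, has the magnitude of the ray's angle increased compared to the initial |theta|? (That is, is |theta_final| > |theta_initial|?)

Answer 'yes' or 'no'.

Initial: x=6.0000 theta=-0.3000
After 1 (propagate distance d=14): x=1.8000 theta=-0.3000
After 2 (thin lens f=16): x=1.8000 theta=-0.4125
After 3 (propagate distance d=29): x=-10.1625 theta=-0.4125
After 4 (thin lens f=45): x=-10.1625 theta=-14/75 (≈-0.1867)
After 5 (propagate distance d=43 (to screen)): x=-21827/1200 (≈-18.1892) theta=-14/75 (≈-0.1867)
|theta_initial|=0.3000 |theta_final|=14/75 (≈0.1867) -> not increased

Answer: no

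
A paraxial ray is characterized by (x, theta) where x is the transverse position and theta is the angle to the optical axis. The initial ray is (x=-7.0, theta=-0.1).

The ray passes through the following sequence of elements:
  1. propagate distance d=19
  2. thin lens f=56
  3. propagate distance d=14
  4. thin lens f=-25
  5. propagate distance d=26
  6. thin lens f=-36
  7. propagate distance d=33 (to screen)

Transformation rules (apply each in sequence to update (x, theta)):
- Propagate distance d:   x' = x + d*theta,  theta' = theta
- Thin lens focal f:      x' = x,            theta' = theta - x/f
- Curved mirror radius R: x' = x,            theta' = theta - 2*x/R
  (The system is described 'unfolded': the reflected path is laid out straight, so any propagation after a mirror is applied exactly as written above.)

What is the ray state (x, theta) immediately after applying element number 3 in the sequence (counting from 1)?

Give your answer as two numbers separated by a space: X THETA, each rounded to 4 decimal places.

Answer: -8.0750 0.0589

Derivation:
Initial: x=-7.0000 theta=-0.1000
After 1 (propagate distance d=19): x=-8.9000 theta=-0.1000
After 2 (thin lens f=56): x=-8.9000 theta=33/560 (≈0.0589)
After 3 (propagate distance d=14): x=-8.0750 theta=33/560 (≈0.0589)
Rounded to 4 decimal places: x = -8.0750, theta = 0.0589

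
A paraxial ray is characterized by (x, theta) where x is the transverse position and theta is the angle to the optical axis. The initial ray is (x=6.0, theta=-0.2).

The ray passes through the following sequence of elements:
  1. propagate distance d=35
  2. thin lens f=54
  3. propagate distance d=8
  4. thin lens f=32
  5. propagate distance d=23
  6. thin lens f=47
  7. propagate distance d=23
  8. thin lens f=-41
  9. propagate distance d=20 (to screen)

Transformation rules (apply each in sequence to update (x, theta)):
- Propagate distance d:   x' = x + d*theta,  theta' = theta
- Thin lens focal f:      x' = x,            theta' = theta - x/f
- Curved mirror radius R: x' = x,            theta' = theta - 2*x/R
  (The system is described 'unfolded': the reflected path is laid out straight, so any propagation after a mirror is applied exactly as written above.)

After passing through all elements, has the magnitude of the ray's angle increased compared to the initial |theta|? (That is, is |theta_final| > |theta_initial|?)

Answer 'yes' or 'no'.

Initial: x=6.0000 theta=-0.2000
After 1 (propagate distance d=35): x=-1.0000 theta=-0.2000
After 2 (thin lens f=54): x=-1.0000 theta=-49/270 (≈-0.1815)
After 3 (propagate distance d=8): x=-331/135 (≈-2.4519) theta=-49/270 (≈-0.1815)
After 4 (thin lens f=32): x=-331/135 (≈-2.4519) theta=-151/1440 (≈-0.1049)
After 5 (propagate distance d=23): x=-21011/4320 (≈-4.8637) theta=-151/1440 (≈-0.1049)
After 6 (thin lens f=47): x=-21011/4320 (≈-4.8637) theta=-7/5076 (≈-0.0014)
After 7 (propagate distance d=23): x=-331319/67680 (≈-4.8954) theta=-7/5076 (≈-0.0014)
After 8 (thin lens f=-41): x=-331319/67680 (≈-4.8954) theta=-1005437/8324640 (≈-0.1208)
After 9 (propagate distance d=20 (to screen)): x=-60860977/8324640 (≈-7.3109) theta=-1005437/8324640 (≈-0.1208)
|theta_initial|=0.2000 |theta_final|=1005437/8324640 (≈0.1208) -> not increased

Answer: no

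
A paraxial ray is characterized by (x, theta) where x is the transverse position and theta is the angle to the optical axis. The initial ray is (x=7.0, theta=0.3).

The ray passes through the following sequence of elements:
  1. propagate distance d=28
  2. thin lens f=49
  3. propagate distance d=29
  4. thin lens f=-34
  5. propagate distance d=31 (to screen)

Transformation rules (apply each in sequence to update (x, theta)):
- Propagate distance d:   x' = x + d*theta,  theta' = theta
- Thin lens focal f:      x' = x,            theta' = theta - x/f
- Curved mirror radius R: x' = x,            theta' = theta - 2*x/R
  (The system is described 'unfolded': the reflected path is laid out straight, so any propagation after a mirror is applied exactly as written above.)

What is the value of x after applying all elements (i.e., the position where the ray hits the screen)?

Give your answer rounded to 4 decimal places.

Answer: 28.2063

Derivation:
Initial: x=7.0000 theta=0.3000
After 1 (propagate distance d=28): x=15.4000 theta=0.3000
After 2 (thin lens f=49): x=15.4000 theta=-1/70 (≈-0.0143)
After 3 (propagate distance d=29): x=1049/70 (≈14.9857) theta=-1/70 (≈-0.0143)
After 4 (thin lens f=-34): x=1049/70 (≈14.9857) theta=29/68 (≈0.4265)
After 5 (propagate distance d=31 (to screen)): x=67131/2380 (≈28.2063) theta=29/68 (≈0.4265)
Rounded to 4 decimal places: x = 28.2063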